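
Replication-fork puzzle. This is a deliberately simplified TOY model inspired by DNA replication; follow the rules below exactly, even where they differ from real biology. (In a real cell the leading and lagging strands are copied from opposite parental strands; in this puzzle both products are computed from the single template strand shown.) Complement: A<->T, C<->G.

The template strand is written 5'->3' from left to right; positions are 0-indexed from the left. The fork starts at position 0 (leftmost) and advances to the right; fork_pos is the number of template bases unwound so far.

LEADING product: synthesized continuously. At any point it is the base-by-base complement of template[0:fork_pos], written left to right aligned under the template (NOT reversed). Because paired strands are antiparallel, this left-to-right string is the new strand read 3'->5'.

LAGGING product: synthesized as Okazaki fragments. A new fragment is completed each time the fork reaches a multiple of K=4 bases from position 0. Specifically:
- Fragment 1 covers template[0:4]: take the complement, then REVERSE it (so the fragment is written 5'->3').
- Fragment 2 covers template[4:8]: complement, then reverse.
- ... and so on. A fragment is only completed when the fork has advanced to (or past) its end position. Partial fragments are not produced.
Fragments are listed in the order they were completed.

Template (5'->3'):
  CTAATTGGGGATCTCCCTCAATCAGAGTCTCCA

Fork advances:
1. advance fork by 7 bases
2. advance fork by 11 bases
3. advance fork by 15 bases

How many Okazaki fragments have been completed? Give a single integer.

Answer: 8

Derivation:
Step 1: advance 7 -> fork_pos = 0 + 7 = 7. Reached multiple(s) of 4: 4 -> fragment 1 completed (1 total).
Step 2: advance 11 -> fork_pos = 7 + 11 = 18. Reached multiple(s) of 4: 8, 12, 16 -> fragments 2-4 completed (4 total).
Step 3: advance 15 -> fork_pos = 18 + 15 = 33. Reached multiple(s) of 4: 20, 24, 28, 32 -> fragments 5-8 completed (8 total).
Check: final fork_pos = 33; the multiples of 4 that are <= 33 are 4..32 -> 33 // 4 = 8 completed fragment(s).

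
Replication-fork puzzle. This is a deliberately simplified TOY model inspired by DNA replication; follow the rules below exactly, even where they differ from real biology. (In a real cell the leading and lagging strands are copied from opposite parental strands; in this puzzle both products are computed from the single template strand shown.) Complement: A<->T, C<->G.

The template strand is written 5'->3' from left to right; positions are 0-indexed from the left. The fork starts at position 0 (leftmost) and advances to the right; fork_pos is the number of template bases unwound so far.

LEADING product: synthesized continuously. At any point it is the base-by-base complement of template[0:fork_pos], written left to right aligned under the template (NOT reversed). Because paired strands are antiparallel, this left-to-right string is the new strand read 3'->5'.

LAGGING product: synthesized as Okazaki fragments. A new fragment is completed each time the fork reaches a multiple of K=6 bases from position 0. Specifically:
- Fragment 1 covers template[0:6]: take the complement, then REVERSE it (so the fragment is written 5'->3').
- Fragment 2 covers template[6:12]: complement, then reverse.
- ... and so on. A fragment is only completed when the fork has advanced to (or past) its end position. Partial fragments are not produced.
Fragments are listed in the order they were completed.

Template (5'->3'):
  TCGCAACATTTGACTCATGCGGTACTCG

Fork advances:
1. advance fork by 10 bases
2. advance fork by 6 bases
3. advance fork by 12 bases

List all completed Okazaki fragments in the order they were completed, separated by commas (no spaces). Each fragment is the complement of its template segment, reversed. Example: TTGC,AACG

Answer: TTGCGA,CAAATG,ATGAGT,TACCGC

Derivation:
Step 1: advance 10 -> fork_pos = 0 + 10 = 10. Reached multiple(s) of 6: 6 -> fragment 1 completed (1 total).
Step 2: advance 6 -> fork_pos = 10 + 6 = 16. Reached multiple(s) of 6: 12 -> fragment 2 completed (2 total).
Step 3: advance 12 -> fork_pos = 16 + 12 = 28. Reached multiple(s) of 6: 18, 24 -> fragments 3-4 completed (4 total).
Final fork_pos = 28, so 4 fragment(s) are complete. Build each: template segment -> complement -> reverse.
Fragment 1: template[0:6] = TCGCAA -> complement AGCGTT -> reversed TTGCGA
Fragment 2: template[6:12] = CATTTG -> complement GTAAAC -> reversed CAAATG
Fragment 3: template[12:18] = ACTCAT -> complement TGAGTA -> reversed ATGAGT
Fragment 4: template[18:24] = GCGGTA -> complement CGCCAT -> reversed TACCGC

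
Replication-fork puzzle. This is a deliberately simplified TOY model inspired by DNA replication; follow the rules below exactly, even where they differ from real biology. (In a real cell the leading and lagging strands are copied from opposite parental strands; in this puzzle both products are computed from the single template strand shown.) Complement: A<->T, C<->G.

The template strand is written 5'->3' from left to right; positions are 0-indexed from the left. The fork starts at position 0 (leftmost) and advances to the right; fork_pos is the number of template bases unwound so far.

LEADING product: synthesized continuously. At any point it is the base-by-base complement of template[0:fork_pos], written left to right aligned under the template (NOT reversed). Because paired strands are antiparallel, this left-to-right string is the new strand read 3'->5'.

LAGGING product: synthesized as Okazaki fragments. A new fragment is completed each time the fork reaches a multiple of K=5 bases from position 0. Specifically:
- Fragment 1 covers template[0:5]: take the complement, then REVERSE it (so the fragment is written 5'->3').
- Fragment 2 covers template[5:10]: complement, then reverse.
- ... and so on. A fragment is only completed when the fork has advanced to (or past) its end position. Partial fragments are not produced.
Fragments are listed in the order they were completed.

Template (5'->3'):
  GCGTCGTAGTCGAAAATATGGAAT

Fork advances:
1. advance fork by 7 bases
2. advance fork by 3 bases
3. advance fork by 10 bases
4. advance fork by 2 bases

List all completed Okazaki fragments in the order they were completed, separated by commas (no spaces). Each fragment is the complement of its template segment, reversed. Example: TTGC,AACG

Answer: GACGC,ACTAC,TTTCG,CATAT

Derivation:
Step 1: advance 7 -> fork_pos = 0 + 7 = 7. Reached multiple(s) of 5: 5 -> fragment 1 completed (1 total).
Step 2: advance 3 -> fork_pos = 7 + 3 = 10. Reached multiple(s) of 5: 10 -> fragment 2 completed (2 total).
Step 3: advance 10 -> fork_pos = 10 + 10 = 20. Reached multiple(s) of 5: 15, 20 -> fragments 3-4 completed (4 total).
Step 4: advance 2 -> fork_pos = 20 + 2 = 22. Next multiple of 5 is 25 (not reached); still 4 fragment(s).
Final fork_pos = 22, so 4 fragment(s) are complete. Build each: template segment -> complement -> reverse.
Fragment 1: template[0:5] = GCGTC -> complement CGCAG -> reversed GACGC
Fragment 2: template[5:10] = GTAGT -> complement CATCA -> reversed ACTAC
Fragment 3: template[10:15] = CGAAA -> complement GCTTT -> reversed TTTCG
Fragment 4: template[15:20] = ATATG -> complement TATAC -> reversed CATAT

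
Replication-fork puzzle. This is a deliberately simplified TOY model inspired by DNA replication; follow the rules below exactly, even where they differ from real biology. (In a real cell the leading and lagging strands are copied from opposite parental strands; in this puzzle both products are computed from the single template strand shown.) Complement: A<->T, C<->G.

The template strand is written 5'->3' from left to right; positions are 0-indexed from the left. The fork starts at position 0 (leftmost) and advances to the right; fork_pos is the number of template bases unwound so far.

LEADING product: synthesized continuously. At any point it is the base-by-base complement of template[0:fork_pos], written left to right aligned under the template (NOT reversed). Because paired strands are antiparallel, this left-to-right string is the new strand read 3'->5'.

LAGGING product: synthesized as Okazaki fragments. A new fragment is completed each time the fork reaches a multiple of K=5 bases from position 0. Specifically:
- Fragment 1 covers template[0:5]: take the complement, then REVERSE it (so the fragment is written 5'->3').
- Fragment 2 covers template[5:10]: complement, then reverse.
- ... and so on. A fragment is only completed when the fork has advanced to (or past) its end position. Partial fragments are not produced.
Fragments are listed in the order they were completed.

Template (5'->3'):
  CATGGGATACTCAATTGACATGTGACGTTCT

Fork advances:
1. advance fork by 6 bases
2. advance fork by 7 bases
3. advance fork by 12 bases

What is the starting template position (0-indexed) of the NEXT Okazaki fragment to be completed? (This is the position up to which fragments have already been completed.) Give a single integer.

Answer: 25

Derivation:
Step 1: advance 6 -> fork_pos = 0 + 6 = 6. Reached multiple(s) of 5: 5 -> fragment 1 completed (1 total).
Step 2: advance 7 -> fork_pos = 6 + 7 = 13. Reached multiple(s) of 5: 10 -> fragment 2 completed (2 total).
Step 3: advance 12 -> fork_pos = 13 + 12 = 25. Reached multiple(s) of 5: 15, 20, 25 -> fragments 3-5 completed (5 total).
5 fragment(s) completed, covering template[0:25] (5 x 5 = 25). The next fragment, fragment 6, covers template[25:30], so it starts at position 25.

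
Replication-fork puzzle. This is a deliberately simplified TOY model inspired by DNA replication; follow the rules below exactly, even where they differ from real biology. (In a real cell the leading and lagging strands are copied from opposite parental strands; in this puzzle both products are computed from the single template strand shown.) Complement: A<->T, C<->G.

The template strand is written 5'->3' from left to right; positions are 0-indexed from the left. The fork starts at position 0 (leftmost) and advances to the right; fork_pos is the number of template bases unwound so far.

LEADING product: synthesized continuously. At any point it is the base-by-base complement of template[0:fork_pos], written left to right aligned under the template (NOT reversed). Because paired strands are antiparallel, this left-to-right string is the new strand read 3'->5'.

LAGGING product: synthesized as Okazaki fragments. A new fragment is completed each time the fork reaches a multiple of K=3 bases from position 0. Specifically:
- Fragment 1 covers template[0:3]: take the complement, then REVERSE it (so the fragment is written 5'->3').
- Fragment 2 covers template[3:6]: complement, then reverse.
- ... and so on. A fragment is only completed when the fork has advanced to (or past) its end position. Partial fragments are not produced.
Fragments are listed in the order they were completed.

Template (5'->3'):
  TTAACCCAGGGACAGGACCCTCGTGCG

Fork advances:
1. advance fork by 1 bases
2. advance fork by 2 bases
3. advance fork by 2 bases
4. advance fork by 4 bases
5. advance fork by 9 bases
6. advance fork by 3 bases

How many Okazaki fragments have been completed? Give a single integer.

Step 1: advance 1 -> fork_pos = 0 + 1 = 1. Next multiple of 3 is 3 (not reached); still 0 fragment(s).
Step 2: advance 2 -> fork_pos = 1 + 2 = 3. Reached multiple(s) of 3: 3 -> fragment 1 completed (1 total).
Step 3: advance 2 -> fork_pos = 3 + 2 = 5. Next multiple of 3 is 6 (not reached); still 1 fragment(s).
Step 4: advance 4 -> fork_pos = 5 + 4 = 9. Reached multiple(s) of 3: 6, 9 -> fragments 2-3 completed (3 total).
Step 5: advance 9 -> fork_pos = 9 + 9 = 18. Reached multiple(s) of 3: 12, 15, 18 -> fragments 4-6 completed (6 total).
Step 6: advance 3 -> fork_pos = 18 + 3 = 21. Reached multiple(s) of 3: 21 -> fragment 7 completed (7 total).
Check: final fork_pos = 21; the multiples of 3 that are <= 21 are 3..21 -> 21 // 3 = 7 completed fragment(s).

Answer: 7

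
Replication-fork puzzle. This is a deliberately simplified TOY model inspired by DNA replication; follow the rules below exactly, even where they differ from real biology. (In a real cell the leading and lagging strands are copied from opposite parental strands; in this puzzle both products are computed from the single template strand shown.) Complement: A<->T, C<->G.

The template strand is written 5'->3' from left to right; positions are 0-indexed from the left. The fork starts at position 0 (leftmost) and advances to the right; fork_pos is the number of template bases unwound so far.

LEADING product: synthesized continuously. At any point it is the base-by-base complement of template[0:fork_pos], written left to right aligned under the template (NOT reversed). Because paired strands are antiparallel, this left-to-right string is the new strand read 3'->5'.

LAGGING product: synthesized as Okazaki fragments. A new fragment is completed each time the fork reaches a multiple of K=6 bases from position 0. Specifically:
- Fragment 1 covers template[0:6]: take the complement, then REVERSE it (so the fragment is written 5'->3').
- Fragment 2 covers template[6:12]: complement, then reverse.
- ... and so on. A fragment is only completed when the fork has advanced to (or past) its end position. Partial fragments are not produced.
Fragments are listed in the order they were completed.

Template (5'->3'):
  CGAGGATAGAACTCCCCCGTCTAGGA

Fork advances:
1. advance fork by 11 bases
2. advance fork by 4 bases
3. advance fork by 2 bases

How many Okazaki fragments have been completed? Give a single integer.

Answer: 2

Derivation:
Step 1: advance 11 -> fork_pos = 0 + 11 = 11. Reached multiple(s) of 6: 6 -> fragment 1 completed (1 total).
Step 2: advance 4 -> fork_pos = 11 + 4 = 15. Reached multiple(s) of 6: 12 -> fragment 2 completed (2 total).
Step 3: advance 2 -> fork_pos = 15 + 2 = 17. Next multiple of 6 is 18 (not reached); still 2 fragment(s).
Check: final fork_pos = 17; the multiples of 6 that are <= 17 are 6..12 -> 17 // 6 = 2 completed fragment(s).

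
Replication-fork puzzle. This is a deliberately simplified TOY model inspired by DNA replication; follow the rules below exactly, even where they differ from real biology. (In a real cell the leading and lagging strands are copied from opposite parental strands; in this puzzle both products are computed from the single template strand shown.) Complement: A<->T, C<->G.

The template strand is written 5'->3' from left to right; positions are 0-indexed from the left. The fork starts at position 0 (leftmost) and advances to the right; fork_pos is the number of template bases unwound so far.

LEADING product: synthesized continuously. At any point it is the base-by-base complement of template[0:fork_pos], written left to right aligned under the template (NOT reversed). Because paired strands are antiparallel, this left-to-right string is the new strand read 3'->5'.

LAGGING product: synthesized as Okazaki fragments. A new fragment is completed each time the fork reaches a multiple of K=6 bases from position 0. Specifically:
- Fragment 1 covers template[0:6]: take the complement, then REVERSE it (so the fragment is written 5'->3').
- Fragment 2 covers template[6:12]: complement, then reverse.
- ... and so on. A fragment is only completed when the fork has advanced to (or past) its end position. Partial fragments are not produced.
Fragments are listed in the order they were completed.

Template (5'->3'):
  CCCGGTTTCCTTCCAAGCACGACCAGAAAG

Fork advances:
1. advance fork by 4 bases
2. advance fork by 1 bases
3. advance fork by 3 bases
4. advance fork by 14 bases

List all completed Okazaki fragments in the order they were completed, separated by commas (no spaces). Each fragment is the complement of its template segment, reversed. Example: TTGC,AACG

Answer: ACCGGG,AAGGAA,GCTTGG

Derivation:
Step 1: advance 4 -> fork_pos = 0 + 4 = 4. Next multiple of 6 is 6 (not reached); still 0 fragment(s).
Step 2: advance 1 -> fork_pos = 4 + 1 = 5. Next multiple of 6 is 6 (not reached); still 0 fragment(s).
Step 3: advance 3 -> fork_pos = 5 + 3 = 8. Reached multiple(s) of 6: 6 -> fragment 1 completed (1 total).
Step 4: advance 14 -> fork_pos = 8 + 14 = 22. Reached multiple(s) of 6: 12, 18 -> fragments 2-3 completed (3 total).
Final fork_pos = 22, so 3 fragment(s) are complete. Build each: template segment -> complement -> reverse.
Fragment 1: template[0:6] = CCCGGT -> complement GGGCCA -> reversed ACCGGG
Fragment 2: template[6:12] = TTCCTT -> complement AAGGAA -> reversed AAGGAA
Fragment 3: template[12:18] = CCAAGC -> complement GGTTCG -> reversed GCTTGG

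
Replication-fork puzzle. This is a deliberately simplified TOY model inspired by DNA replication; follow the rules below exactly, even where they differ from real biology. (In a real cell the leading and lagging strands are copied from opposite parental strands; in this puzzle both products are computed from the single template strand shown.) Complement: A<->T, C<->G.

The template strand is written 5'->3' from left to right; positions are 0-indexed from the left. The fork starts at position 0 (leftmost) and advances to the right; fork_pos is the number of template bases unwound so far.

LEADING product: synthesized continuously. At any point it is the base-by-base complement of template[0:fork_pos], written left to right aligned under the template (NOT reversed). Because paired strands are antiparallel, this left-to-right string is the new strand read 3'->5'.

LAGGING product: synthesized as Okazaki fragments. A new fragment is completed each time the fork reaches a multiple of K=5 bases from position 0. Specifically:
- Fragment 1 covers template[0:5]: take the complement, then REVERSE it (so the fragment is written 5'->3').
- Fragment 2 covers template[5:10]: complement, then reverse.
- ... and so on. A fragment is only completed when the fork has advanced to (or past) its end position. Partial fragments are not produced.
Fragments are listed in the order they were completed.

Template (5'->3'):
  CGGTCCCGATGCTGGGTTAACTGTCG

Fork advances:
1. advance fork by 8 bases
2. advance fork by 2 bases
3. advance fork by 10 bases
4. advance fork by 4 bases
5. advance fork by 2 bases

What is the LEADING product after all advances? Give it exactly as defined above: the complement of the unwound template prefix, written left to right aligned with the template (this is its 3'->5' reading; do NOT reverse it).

Answer: GCCAGGGCTACGACCCAATTGACAGC

Derivation:
Step 1: advance 8 -> fork_pos = 0 + 8 = 8.
Step 2: advance 2 -> fork_pos = 8 + 2 = 10.
Step 3: advance 10 -> fork_pos = 10 + 10 = 20.
Step 4: advance 4 -> fork_pos = 20 + 4 = 24.
Step 5: advance 2 -> fork_pos = 24 + 2 = 26.
Unwound prefix: template[0:26] = CGGTCCCGATGCTGGGTTAACTGTCG
Complement it base by base (A<->T, C<->G), keeping left-to-right order:
  [0:5] CGGTC -> GCCAG
  [5:10] CCGAT -> GGCTA
  [10:15] GCTGG -> CGACC
  [15:20] GTTAA -> CAATT
  [20:25] CTGTC -> GACAG
  [25:26] G -> C
Concatenate: GCCAGGGCTACGACCCAATTGACAGC (length 26; written aligned with the template, i.e. 3'->5').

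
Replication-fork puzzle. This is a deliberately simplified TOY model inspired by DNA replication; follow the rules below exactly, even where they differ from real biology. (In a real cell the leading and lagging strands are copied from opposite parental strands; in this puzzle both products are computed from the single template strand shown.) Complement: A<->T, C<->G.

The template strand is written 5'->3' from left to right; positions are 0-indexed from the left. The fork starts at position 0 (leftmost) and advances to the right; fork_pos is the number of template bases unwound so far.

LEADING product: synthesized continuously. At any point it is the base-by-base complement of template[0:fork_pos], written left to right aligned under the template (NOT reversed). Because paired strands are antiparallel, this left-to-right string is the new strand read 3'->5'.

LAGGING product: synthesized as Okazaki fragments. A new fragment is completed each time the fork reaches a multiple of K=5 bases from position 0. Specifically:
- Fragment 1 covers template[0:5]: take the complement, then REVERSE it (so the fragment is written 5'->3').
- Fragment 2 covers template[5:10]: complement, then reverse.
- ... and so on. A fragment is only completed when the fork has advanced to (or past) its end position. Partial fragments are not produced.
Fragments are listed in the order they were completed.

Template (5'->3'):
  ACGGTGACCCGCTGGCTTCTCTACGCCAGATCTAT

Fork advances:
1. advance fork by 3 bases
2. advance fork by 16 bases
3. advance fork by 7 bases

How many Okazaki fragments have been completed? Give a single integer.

Step 1: advance 3 -> fork_pos = 0 + 3 = 3. Next multiple of 5 is 5 (not reached); still 0 fragment(s).
Step 2: advance 16 -> fork_pos = 3 + 16 = 19. Reached multiple(s) of 5: 5, 10, 15 -> fragments 1-3 completed (3 total).
Step 3: advance 7 -> fork_pos = 19 + 7 = 26. Reached multiple(s) of 5: 20, 25 -> fragments 4-5 completed (5 total).
Check: final fork_pos = 26; the multiples of 5 that are <= 26 are 5..25 -> 26 // 5 = 5 completed fragment(s).

Answer: 5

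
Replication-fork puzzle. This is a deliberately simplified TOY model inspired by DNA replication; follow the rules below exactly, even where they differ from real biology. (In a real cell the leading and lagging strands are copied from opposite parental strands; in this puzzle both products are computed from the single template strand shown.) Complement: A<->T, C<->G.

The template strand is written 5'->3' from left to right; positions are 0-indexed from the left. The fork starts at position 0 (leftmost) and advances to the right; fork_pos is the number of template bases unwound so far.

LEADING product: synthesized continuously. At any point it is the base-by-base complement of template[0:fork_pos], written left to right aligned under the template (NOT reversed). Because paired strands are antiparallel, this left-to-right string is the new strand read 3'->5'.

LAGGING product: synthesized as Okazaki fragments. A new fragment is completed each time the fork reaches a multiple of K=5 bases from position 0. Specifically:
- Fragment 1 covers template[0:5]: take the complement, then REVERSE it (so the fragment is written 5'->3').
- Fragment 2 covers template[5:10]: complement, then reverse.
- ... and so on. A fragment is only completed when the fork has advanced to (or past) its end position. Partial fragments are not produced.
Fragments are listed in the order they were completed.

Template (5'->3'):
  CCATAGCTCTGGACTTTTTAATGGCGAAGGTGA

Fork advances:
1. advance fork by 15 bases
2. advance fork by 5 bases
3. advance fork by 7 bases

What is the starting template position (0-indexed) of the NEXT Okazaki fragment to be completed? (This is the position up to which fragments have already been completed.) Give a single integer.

Answer: 25

Derivation:
Step 1: advance 15 -> fork_pos = 0 + 15 = 15. Reached multiple(s) of 5: 5, 10, 15 -> fragments 1-3 completed (3 total).
Step 2: advance 5 -> fork_pos = 15 + 5 = 20. Reached multiple(s) of 5: 20 -> fragment 4 completed (4 total).
Step 3: advance 7 -> fork_pos = 20 + 7 = 27. Reached multiple(s) of 5: 25 -> fragment 5 completed (5 total).
5 fragment(s) completed, covering template[0:25] (5 x 5 = 25). The next fragment, fragment 6, covers template[25:30], so it starts at position 25.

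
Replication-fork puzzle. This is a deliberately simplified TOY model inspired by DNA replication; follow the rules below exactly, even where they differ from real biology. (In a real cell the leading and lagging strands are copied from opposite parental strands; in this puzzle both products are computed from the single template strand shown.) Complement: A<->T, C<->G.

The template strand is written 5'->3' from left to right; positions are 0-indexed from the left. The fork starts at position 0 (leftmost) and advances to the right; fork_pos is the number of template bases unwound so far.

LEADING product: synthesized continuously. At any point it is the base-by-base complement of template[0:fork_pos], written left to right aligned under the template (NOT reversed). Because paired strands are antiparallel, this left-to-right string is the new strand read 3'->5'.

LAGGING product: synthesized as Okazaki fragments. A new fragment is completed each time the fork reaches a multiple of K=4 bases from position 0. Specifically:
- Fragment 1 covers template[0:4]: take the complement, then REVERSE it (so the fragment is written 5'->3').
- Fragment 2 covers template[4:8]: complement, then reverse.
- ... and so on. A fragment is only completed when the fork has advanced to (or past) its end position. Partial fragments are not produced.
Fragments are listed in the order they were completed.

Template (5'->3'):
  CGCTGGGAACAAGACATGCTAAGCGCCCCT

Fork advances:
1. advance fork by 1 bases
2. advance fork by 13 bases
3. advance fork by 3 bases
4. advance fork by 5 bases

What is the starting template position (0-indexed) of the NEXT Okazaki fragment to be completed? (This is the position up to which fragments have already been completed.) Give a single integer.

Answer: 20

Derivation:
Step 1: advance 1 -> fork_pos = 0 + 1 = 1. Next multiple of 4 is 4 (not reached); still 0 fragment(s).
Step 2: advance 13 -> fork_pos = 1 + 13 = 14. Reached multiple(s) of 4: 4, 8, 12 -> fragments 1-3 completed (3 total).
Step 3: advance 3 -> fork_pos = 14 + 3 = 17. Reached multiple(s) of 4: 16 -> fragment 4 completed (4 total).
Step 4: advance 5 -> fork_pos = 17 + 5 = 22. Reached multiple(s) of 4: 20 -> fragment 5 completed (5 total).
5 fragment(s) completed, covering template[0:20] (5 x 4 = 20). The next fragment, fragment 6, covers template[20:24], so it starts at position 20.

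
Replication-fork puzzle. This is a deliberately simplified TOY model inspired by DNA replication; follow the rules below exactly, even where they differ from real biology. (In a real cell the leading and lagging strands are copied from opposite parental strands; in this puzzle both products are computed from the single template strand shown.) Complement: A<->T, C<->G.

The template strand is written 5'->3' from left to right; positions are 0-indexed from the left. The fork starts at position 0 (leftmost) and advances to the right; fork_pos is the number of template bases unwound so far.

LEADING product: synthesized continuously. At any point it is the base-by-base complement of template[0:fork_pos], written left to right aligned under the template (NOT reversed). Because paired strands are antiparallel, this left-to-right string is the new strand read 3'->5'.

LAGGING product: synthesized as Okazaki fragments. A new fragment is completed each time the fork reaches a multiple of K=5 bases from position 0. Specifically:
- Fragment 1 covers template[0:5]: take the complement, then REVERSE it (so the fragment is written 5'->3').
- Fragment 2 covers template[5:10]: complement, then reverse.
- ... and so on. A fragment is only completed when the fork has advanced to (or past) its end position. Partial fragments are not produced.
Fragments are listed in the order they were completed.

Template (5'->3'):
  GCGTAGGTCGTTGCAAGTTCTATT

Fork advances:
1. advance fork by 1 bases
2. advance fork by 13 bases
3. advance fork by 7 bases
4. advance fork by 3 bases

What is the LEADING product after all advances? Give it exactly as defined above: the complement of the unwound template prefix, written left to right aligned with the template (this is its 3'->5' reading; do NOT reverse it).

Answer: CGCATCCAGCAACGTTCAAGATAA

Derivation:
Step 1: advance 1 -> fork_pos = 0 + 1 = 1.
Step 2: advance 13 -> fork_pos = 1 + 13 = 14.
Step 3: advance 7 -> fork_pos = 14 + 7 = 21.
Step 4: advance 3 -> fork_pos = 21 + 3 = 24.
Unwound prefix: template[0:24] = GCGTAGGTCGTTGCAAGTTCTATT
Complement it base by base (A<->T, C<->G), keeping left-to-right order:
  [0:5] GCGTA -> CGCAT
  [5:10] GGTCG -> CCAGC
  [10:15] TTGCA -> AACGT
  [15:20] AGTTC -> TCAAG
  [20:24] TATT -> ATAA
Concatenate: CGCATCCAGCAACGTTCAAGATAA (length 24; written aligned with the template, i.e. 3'->5').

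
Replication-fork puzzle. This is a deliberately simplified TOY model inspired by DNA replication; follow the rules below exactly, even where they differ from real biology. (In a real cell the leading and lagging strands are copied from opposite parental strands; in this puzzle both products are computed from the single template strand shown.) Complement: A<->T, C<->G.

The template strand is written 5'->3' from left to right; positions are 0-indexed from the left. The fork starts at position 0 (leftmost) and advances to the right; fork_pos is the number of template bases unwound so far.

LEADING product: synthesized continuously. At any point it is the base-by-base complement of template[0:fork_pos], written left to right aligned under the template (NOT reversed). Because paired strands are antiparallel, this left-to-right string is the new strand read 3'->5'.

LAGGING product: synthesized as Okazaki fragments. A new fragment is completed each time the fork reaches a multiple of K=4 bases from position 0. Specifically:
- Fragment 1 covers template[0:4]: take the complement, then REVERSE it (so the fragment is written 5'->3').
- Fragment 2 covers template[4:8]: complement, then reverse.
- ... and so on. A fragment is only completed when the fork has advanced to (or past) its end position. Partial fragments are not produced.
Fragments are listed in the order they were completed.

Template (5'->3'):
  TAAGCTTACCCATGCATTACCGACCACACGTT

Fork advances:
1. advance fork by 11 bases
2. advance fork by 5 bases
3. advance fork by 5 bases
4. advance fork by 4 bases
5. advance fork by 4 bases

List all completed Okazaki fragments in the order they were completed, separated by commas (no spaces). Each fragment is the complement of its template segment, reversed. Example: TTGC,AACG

Step 1: advance 11 -> fork_pos = 0 + 11 = 11. Reached multiple(s) of 4: 4, 8 -> fragments 1-2 completed (2 total).
Step 2: advance 5 -> fork_pos = 11 + 5 = 16. Reached multiple(s) of 4: 12, 16 -> fragments 3-4 completed (4 total).
Step 3: advance 5 -> fork_pos = 16 + 5 = 21. Reached multiple(s) of 4: 20 -> fragment 5 completed (5 total).
Step 4: advance 4 -> fork_pos = 21 + 4 = 25. Reached multiple(s) of 4: 24 -> fragment 6 completed (6 total).
Step 5: advance 4 -> fork_pos = 25 + 4 = 29. Reached multiple(s) of 4: 28 -> fragment 7 completed (7 total).
Final fork_pos = 29, so 7 fragment(s) are complete. Build each: template segment -> complement -> reverse.
Fragment 1: template[0:4] = TAAG -> complement ATTC -> reversed CTTA
Fragment 2: template[4:8] = CTTA -> complement GAAT -> reversed TAAG
Fragment 3: template[8:12] = CCCA -> complement GGGT -> reversed TGGG
Fragment 4: template[12:16] = TGCA -> complement ACGT -> reversed TGCA
Fragment 5: template[16:20] = TTAC -> complement AATG -> reversed GTAA
Fragment 6: template[20:24] = CGAC -> complement GCTG -> reversed GTCG
Fragment 7: template[24:28] = CACA -> complement GTGT -> reversed TGTG

Answer: CTTA,TAAG,TGGG,TGCA,GTAA,GTCG,TGTG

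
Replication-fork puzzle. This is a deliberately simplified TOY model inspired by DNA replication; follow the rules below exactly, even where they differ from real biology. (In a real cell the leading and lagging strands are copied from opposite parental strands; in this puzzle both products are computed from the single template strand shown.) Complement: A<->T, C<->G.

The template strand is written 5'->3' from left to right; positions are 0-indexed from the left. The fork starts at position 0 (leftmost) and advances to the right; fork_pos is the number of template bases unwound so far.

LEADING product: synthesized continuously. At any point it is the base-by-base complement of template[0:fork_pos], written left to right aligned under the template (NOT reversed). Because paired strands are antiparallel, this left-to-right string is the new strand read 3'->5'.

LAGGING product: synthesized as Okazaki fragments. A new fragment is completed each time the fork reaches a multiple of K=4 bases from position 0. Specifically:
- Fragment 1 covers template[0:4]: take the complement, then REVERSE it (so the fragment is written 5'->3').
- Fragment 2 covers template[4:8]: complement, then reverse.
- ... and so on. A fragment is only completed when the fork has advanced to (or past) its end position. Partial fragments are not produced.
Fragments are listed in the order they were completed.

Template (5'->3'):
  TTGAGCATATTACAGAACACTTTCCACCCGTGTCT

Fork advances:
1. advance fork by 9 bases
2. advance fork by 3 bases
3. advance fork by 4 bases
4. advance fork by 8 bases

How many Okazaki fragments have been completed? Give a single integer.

Answer: 6

Derivation:
Step 1: advance 9 -> fork_pos = 0 + 9 = 9. Reached multiple(s) of 4: 4, 8 -> fragments 1-2 completed (2 total).
Step 2: advance 3 -> fork_pos = 9 + 3 = 12. Reached multiple(s) of 4: 12 -> fragment 3 completed (3 total).
Step 3: advance 4 -> fork_pos = 12 + 4 = 16. Reached multiple(s) of 4: 16 -> fragment 4 completed (4 total).
Step 4: advance 8 -> fork_pos = 16 + 8 = 24. Reached multiple(s) of 4: 20, 24 -> fragments 5-6 completed (6 total).
Check: final fork_pos = 24; the multiples of 4 that are <= 24 are 4..24 -> 24 // 4 = 6 completed fragment(s).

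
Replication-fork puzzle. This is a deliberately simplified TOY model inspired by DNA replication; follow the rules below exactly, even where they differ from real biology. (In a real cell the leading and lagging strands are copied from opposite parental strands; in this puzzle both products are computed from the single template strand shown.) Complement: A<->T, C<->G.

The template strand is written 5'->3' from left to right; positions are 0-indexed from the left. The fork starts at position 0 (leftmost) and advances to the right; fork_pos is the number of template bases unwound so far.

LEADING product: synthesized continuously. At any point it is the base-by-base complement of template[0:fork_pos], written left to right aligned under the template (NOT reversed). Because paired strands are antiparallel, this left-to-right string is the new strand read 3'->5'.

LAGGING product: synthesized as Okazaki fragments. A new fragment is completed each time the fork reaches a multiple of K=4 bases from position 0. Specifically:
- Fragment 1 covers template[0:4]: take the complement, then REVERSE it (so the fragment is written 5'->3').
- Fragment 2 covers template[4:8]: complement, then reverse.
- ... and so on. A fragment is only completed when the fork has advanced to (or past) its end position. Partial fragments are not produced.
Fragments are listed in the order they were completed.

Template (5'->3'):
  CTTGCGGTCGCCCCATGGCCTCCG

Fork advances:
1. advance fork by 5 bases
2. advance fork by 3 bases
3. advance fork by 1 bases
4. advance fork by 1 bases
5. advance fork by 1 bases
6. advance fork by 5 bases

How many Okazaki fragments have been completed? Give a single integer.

Step 1: advance 5 -> fork_pos = 0 + 5 = 5. Reached multiple(s) of 4: 4 -> fragment 1 completed (1 total).
Step 2: advance 3 -> fork_pos = 5 + 3 = 8. Reached multiple(s) of 4: 8 -> fragment 2 completed (2 total).
Step 3: advance 1 -> fork_pos = 8 + 1 = 9. Next multiple of 4 is 12 (not reached); still 2 fragment(s).
Step 4: advance 1 -> fork_pos = 9 + 1 = 10. Next multiple of 4 is 12 (not reached); still 2 fragment(s).
Step 5: advance 1 -> fork_pos = 10 + 1 = 11. Next multiple of 4 is 12 (not reached); still 2 fragment(s).
Step 6: advance 5 -> fork_pos = 11 + 5 = 16. Reached multiple(s) of 4: 12, 16 -> fragments 3-4 completed (4 total).
Check: final fork_pos = 16; the multiples of 4 that are <= 16 are 4..16 -> 16 // 4 = 4 completed fragment(s).

Answer: 4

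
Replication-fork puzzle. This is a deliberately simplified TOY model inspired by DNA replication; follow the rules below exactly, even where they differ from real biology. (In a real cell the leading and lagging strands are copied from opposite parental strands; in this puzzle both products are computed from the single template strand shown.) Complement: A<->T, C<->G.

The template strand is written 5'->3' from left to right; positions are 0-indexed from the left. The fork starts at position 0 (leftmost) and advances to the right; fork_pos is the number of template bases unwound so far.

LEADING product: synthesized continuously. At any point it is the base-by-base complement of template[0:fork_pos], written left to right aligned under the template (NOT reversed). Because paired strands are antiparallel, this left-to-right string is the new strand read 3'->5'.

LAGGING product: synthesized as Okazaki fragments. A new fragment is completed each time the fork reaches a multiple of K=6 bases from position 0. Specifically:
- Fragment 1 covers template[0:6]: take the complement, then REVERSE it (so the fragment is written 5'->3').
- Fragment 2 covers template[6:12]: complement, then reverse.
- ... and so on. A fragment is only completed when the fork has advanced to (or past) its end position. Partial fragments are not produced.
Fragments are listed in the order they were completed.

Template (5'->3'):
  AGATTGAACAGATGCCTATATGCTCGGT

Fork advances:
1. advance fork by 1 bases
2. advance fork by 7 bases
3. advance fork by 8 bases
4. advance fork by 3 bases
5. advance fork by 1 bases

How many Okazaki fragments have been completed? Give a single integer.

Answer: 3

Derivation:
Step 1: advance 1 -> fork_pos = 0 + 1 = 1. Next multiple of 6 is 6 (not reached); still 0 fragment(s).
Step 2: advance 7 -> fork_pos = 1 + 7 = 8. Reached multiple(s) of 6: 6 -> fragment 1 completed (1 total).
Step 3: advance 8 -> fork_pos = 8 + 8 = 16. Reached multiple(s) of 6: 12 -> fragment 2 completed (2 total).
Step 4: advance 3 -> fork_pos = 16 + 3 = 19. Reached multiple(s) of 6: 18 -> fragment 3 completed (3 total).
Step 5: advance 1 -> fork_pos = 19 + 1 = 20. Next multiple of 6 is 24 (not reached); still 3 fragment(s).
Check: final fork_pos = 20; the multiples of 6 that are <= 20 are 6..18 -> 20 // 6 = 3 completed fragment(s).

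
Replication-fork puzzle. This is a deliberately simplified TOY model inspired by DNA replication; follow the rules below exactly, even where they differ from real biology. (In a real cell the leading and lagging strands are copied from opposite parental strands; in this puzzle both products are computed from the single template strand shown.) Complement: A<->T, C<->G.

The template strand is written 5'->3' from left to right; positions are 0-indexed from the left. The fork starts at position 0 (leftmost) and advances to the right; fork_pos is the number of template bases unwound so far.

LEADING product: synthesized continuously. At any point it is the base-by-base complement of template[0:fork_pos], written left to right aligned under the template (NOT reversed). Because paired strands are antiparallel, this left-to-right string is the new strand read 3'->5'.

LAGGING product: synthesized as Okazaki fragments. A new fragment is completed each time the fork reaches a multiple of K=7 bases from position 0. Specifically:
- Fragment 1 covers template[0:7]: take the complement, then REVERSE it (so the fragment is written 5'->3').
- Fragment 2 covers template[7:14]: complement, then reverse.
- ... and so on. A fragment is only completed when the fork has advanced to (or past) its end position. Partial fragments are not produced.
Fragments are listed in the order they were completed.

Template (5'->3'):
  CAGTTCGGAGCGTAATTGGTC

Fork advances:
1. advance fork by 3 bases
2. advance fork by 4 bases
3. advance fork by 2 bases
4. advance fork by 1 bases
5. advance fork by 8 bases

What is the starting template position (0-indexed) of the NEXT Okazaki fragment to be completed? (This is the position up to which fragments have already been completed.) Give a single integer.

Answer: 14

Derivation:
Step 1: advance 3 -> fork_pos = 0 + 3 = 3. Next multiple of 7 is 7 (not reached); still 0 fragment(s).
Step 2: advance 4 -> fork_pos = 3 + 4 = 7. Reached multiple(s) of 7: 7 -> fragment 1 completed (1 total).
Step 3: advance 2 -> fork_pos = 7 + 2 = 9. Next multiple of 7 is 14 (not reached); still 1 fragment(s).
Step 4: advance 1 -> fork_pos = 9 + 1 = 10. Next multiple of 7 is 14 (not reached); still 1 fragment(s).
Step 5: advance 8 -> fork_pos = 10 + 8 = 18. Reached multiple(s) of 7: 14 -> fragment 2 completed (2 total).
2 fragment(s) completed, covering template[0:14] (2 x 7 = 14). The next fragment, fragment 3, covers template[14:21], so it starts at position 14.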